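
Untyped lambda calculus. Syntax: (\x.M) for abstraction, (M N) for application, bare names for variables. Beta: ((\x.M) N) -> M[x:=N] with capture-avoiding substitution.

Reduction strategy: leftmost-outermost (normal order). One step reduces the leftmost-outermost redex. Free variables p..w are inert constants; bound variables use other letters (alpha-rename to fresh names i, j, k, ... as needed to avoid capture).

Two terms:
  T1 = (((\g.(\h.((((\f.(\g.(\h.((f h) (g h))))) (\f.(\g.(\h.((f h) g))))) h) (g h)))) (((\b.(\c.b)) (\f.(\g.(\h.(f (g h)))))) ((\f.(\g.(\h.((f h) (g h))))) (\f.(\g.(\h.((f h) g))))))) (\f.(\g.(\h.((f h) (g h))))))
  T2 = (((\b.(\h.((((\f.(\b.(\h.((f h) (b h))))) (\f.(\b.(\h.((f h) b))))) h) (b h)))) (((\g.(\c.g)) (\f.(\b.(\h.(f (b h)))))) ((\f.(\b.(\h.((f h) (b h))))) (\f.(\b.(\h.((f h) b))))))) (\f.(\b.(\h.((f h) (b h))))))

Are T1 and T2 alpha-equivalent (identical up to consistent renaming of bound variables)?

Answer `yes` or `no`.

Term 1: (((\g.(\h.((((\f.(\g.(\h.((f h) (g h))))) (\f.(\g.(\h.((f h) g))))) h) (g h)))) (((\b.(\c.b)) (\f.(\g.(\h.(f (g h)))))) ((\f.(\g.(\h.((f h) (g h))))) (\f.(\g.(\h.((f h) g))))))) (\f.(\g.(\h.((f h) (g h))))))
Term 2: (((\b.(\h.((((\f.(\b.(\h.((f h) (b h))))) (\f.(\b.(\h.((f h) b))))) h) (b h)))) (((\g.(\c.g)) (\f.(\b.(\h.(f (b h)))))) ((\f.(\b.(\h.((f h) (b h))))) (\f.(\b.(\h.((f h) b))))))) (\f.(\b.(\h.((f h) (b h))))))
Alpha-equivalence: compare structure up to binder renaming.
Result: True

Answer: yes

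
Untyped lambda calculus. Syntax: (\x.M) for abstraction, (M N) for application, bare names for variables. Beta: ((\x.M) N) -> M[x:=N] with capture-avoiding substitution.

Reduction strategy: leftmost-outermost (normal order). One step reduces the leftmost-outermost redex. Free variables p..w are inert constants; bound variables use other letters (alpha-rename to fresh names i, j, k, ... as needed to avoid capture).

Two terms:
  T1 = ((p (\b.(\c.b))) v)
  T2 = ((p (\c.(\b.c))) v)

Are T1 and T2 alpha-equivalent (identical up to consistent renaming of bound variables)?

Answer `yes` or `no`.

Term 1: ((p (\b.(\c.b))) v)
Term 2: ((p (\c.(\b.c))) v)
Alpha-equivalence: compare structure up to binder renaming.
Result: True

Answer: yes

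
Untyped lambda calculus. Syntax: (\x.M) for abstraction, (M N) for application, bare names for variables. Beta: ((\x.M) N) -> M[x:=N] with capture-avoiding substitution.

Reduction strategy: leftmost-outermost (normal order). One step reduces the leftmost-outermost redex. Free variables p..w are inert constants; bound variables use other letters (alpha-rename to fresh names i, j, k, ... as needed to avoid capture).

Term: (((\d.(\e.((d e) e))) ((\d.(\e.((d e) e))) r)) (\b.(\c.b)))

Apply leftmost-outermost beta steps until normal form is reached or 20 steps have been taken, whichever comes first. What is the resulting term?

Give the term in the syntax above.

Answer: (((r (\b.(\c.b))) (\b.(\c.b))) (\b.(\c.b)))

Derivation:
Step 0: (((\d.(\e.((d e) e))) ((\d.(\e.((d e) e))) r)) (\b.(\c.b)))
Step 1: ((\e.((((\d.(\e.((d e) e))) r) e) e)) (\b.(\c.b)))
Step 2: ((((\d.(\e.((d e) e))) r) (\b.(\c.b))) (\b.(\c.b)))
Step 3: (((\e.((r e) e)) (\b.(\c.b))) (\b.(\c.b)))
Step 4: (((r (\b.(\c.b))) (\b.(\c.b))) (\b.(\c.b)))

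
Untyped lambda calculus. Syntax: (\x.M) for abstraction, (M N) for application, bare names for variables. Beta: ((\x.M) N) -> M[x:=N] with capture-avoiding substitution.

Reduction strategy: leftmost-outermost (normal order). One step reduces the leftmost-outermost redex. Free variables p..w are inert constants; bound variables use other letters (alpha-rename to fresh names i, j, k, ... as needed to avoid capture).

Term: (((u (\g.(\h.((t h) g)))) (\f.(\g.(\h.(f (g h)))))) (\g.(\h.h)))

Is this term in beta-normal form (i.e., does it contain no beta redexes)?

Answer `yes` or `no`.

Term: (((u (\g.(\h.((t h) g)))) (\f.(\g.(\h.(f (g h)))))) (\g.(\h.h)))
No beta redexes found.

Answer: yes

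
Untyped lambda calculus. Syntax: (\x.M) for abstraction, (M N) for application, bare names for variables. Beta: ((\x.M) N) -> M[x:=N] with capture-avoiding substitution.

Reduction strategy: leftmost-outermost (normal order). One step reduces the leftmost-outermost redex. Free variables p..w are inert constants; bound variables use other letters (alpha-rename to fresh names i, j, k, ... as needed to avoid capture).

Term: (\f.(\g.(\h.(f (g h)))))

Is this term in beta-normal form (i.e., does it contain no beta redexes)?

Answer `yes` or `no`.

Term: (\f.(\g.(\h.(f (g h)))))
No beta redexes found.

Answer: yes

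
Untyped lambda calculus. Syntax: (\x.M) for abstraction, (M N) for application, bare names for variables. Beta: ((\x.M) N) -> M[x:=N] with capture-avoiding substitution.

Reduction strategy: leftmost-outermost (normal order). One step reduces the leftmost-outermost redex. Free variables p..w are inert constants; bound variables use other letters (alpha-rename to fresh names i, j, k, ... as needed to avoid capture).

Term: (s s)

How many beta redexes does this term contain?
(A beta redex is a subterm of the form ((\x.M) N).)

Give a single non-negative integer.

Answer: 0

Derivation:
Term: (s s)
  (no redexes)
Total redexes: 0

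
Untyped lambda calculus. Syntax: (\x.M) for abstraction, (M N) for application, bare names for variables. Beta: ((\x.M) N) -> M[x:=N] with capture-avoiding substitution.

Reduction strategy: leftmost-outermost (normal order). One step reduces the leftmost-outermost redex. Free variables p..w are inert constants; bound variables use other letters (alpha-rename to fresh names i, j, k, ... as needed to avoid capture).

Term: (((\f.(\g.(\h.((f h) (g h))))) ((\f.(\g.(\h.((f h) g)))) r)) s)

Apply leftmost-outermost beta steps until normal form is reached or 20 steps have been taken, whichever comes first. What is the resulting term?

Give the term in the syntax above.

Step 0: (((\f.(\g.(\h.((f h) (g h))))) ((\f.(\g.(\h.((f h) g)))) r)) s)
Step 1: ((\g.(\h.((((\f.(\g.(\h.((f h) g)))) r) h) (g h)))) s)
Step 2: (\h.((((\f.(\g.(\h.((f h) g)))) r) h) (s h)))
Step 3: (\h.(((\g.(\h.((r h) g))) h) (s h)))
Step 4: (\h.((\i.((r i) h)) (s h)))
Step 5: (\h.((r (s h)) h))

Answer: (\h.((r (s h)) h))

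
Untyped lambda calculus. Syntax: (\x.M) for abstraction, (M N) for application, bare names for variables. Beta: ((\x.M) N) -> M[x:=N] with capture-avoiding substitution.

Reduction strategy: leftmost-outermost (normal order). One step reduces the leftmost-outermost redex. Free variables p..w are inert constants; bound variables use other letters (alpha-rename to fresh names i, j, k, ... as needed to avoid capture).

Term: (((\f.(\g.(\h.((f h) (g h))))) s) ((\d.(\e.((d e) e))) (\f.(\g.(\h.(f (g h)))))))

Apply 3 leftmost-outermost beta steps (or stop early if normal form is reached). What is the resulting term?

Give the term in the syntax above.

Step 0: (((\f.(\g.(\h.((f h) (g h))))) s) ((\d.(\e.((d e) e))) (\f.(\g.(\h.(f (g h)))))))
Step 1: ((\g.(\h.((s h) (g h)))) ((\d.(\e.((d e) e))) (\f.(\g.(\h.(f (g h)))))))
Step 2: (\h.((s h) (((\d.(\e.((d e) e))) (\f.(\g.(\h.(f (g h)))))) h)))
Step 3: (\h.((s h) ((\e.(((\f.(\g.(\h.(f (g h))))) e) e)) h)))

Answer: (\h.((s h) ((\e.(((\f.(\g.(\h.(f (g h))))) e) e)) h)))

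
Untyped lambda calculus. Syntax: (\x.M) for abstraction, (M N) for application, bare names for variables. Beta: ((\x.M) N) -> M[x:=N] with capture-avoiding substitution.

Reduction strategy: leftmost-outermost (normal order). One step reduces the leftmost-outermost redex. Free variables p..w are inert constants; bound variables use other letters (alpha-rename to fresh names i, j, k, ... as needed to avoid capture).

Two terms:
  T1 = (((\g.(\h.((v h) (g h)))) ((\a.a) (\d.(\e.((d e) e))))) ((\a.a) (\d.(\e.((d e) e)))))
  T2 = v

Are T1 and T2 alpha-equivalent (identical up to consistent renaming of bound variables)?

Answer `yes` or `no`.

Answer: no

Derivation:
Term 1: (((\g.(\h.((v h) (g h)))) ((\a.a) (\d.(\e.((d e) e))))) ((\a.a) (\d.(\e.((d e) e)))))
Term 2: v
Alpha-equivalence: compare structure up to binder renaming.
Result: False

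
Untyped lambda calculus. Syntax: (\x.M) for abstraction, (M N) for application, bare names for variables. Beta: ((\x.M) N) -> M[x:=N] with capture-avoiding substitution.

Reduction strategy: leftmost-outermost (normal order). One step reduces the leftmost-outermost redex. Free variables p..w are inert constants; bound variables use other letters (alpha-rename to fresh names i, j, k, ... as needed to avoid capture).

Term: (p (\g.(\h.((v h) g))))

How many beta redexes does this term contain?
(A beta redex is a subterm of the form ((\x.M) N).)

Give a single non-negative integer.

Answer: 0

Derivation:
Term: (p (\g.(\h.((v h) g))))
  (no redexes)
Total redexes: 0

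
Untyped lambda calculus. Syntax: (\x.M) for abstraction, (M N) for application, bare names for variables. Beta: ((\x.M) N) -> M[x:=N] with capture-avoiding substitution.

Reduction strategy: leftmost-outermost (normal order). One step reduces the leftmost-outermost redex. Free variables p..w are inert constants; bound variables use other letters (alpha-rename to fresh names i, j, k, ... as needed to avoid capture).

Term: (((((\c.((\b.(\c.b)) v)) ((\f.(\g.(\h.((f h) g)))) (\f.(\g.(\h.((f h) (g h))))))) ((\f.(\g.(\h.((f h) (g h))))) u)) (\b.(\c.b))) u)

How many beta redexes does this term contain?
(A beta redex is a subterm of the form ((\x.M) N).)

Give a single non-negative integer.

Term: (((((\c.((\b.(\c.b)) v)) ((\f.(\g.(\h.((f h) g)))) (\f.(\g.(\h.((f h) (g h))))))) ((\f.(\g.(\h.((f h) (g h))))) u)) (\b.(\c.b))) u)
  Redex: ((\c.((\b.(\c.b)) v)) ((\f.(\g.(\h.((f h) g)))) (\f.(\g.(\h.((f h) (g h)))))))
  Redex: ((\b.(\c.b)) v)
  Redex: ((\f.(\g.(\h.((f h) g)))) (\f.(\g.(\h.((f h) (g h))))))
  Redex: ((\f.(\g.(\h.((f h) (g h))))) u)
Total redexes: 4

Answer: 4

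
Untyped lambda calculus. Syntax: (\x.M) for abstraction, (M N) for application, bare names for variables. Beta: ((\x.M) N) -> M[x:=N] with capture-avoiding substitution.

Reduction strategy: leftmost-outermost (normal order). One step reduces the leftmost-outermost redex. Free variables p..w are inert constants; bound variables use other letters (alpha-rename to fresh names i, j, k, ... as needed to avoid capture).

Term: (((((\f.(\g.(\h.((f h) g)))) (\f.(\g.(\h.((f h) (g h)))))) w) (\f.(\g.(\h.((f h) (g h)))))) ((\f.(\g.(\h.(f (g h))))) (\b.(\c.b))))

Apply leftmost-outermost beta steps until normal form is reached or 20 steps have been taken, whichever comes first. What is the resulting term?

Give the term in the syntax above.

Step 0: (((((\f.(\g.(\h.((f h) g)))) (\f.(\g.(\h.((f h) (g h)))))) w) (\f.(\g.(\h.((f h) (g h)))))) ((\f.(\g.(\h.(f (g h))))) (\b.(\c.b))))
Step 1: ((((\g.(\h.(((\f.(\g.(\h.((f h) (g h))))) h) g))) w) (\f.(\g.(\h.((f h) (g h)))))) ((\f.(\g.(\h.(f (g h))))) (\b.(\c.b))))
Step 2: (((\h.(((\f.(\g.(\h.((f h) (g h))))) h) w)) (\f.(\g.(\h.((f h) (g h)))))) ((\f.(\g.(\h.(f (g h))))) (\b.(\c.b))))
Step 3: ((((\f.(\g.(\h.((f h) (g h))))) (\f.(\g.(\h.((f h) (g h)))))) w) ((\f.(\g.(\h.(f (g h))))) (\b.(\c.b))))
Step 4: (((\g.(\h.(((\f.(\g.(\h.((f h) (g h))))) h) (g h)))) w) ((\f.(\g.(\h.(f (g h))))) (\b.(\c.b))))
Step 5: ((\h.(((\f.(\g.(\h.((f h) (g h))))) h) (w h))) ((\f.(\g.(\h.(f (g h))))) (\b.(\c.b))))
Step 6: (((\f.(\g.(\h.((f h) (g h))))) ((\f.(\g.(\h.(f (g h))))) (\b.(\c.b)))) (w ((\f.(\g.(\h.(f (g h))))) (\b.(\c.b)))))
Step 7: ((\g.(\h.((((\f.(\g.(\h.(f (g h))))) (\b.(\c.b))) h) (g h)))) (w ((\f.(\g.(\h.(f (g h))))) (\b.(\c.b)))))
Step 8: (\h.((((\f.(\g.(\h.(f (g h))))) (\b.(\c.b))) h) ((w ((\f.(\g.(\h.(f (g h))))) (\b.(\c.b)))) h)))
Step 9: (\h.(((\g.(\h.((\b.(\c.b)) (g h)))) h) ((w ((\f.(\g.(\h.(f (g h))))) (\b.(\c.b)))) h)))
Step 10: (\h.((\i.((\b.(\c.b)) (h i))) ((w ((\f.(\g.(\h.(f (g h))))) (\b.(\c.b)))) h)))
Step 11: (\h.((\b.(\c.b)) (h ((w ((\f.(\g.(\h.(f (g h))))) (\b.(\c.b)))) h))))
Step 12: (\h.(\c.(h ((w ((\f.(\g.(\h.(f (g h))))) (\b.(\c.b)))) h))))
Step 13: (\h.(\c.(h ((w (\g.(\h.((\b.(\c.b)) (g h))))) h))))
Step 14: (\h.(\c.(h ((w (\g.(\h.(\c.(g h))))) h))))

Answer: (\h.(\c.(h ((w (\g.(\h.(\c.(g h))))) h))))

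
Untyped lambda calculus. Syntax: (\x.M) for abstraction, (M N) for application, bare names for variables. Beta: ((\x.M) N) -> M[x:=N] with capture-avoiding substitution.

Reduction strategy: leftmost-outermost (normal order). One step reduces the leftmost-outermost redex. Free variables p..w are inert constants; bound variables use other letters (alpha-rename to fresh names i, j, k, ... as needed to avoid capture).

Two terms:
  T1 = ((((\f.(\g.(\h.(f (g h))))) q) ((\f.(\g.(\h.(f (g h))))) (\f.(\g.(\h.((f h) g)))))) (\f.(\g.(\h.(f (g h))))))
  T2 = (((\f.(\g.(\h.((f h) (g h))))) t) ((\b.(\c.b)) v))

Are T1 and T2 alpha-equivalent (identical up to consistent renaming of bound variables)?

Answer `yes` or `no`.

Answer: no

Derivation:
Term 1: ((((\f.(\g.(\h.(f (g h))))) q) ((\f.(\g.(\h.(f (g h))))) (\f.(\g.(\h.((f h) g)))))) (\f.(\g.(\h.(f (g h))))))
Term 2: (((\f.(\g.(\h.((f h) (g h))))) t) ((\b.(\c.b)) v))
Alpha-equivalence: compare structure up to binder renaming.
Result: False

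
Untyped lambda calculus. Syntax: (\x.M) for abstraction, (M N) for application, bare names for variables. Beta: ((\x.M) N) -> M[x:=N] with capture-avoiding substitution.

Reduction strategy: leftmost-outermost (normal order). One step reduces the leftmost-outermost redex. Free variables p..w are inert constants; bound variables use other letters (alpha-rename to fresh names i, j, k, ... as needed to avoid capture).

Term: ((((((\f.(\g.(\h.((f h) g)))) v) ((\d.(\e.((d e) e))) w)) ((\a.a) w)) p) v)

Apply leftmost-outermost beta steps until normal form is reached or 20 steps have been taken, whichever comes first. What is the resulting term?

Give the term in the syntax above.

Step 0: ((((((\f.(\g.(\h.((f h) g)))) v) ((\d.(\e.((d e) e))) w)) ((\a.a) w)) p) v)
Step 1: (((((\g.(\h.((v h) g))) ((\d.(\e.((d e) e))) w)) ((\a.a) w)) p) v)
Step 2: ((((\h.((v h) ((\d.(\e.((d e) e))) w))) ((\a.a) w)) p) v)
Step 3: ((((v ((\a.a) w)) ((\d.(\e.((d e) e))) w)) p) v)
Step 4: ((((v w) ((\d.(\e.((d e) e))) w)) p) v)
Step 5: ((((v w) (\e.((w e) e))) p) v)

Answer: ((((v w) (\e.((w e) e))) p) v)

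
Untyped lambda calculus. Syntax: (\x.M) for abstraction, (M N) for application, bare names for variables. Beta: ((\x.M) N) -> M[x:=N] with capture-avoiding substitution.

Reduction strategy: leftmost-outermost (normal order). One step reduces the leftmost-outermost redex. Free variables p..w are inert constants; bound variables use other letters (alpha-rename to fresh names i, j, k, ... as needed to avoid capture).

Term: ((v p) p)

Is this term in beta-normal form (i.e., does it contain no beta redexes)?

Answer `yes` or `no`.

Answer: yes

Derivation:
Term: ((v p) p)
No beta redexes found.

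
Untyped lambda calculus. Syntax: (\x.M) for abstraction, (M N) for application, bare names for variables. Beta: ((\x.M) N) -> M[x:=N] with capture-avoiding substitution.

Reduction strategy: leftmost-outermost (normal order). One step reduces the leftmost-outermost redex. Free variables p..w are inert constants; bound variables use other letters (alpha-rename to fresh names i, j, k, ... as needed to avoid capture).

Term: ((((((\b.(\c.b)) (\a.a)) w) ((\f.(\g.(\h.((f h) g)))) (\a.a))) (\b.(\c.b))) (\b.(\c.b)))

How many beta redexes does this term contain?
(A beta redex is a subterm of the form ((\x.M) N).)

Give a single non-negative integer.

Term: ((((((\b.(\c.b)) (\a.a)) w) ((\f.(\g.(\h.((f h) g)))) (\a.a))) (\b.(\c.b))) (\b.(\c.b)))
  Redex: ((\b.(\c.b)) (\a.a))
  Redex: ((\f.(\g.(\h.((f h) g)))) (\a.a))
Total redexes: 2

Answer: 2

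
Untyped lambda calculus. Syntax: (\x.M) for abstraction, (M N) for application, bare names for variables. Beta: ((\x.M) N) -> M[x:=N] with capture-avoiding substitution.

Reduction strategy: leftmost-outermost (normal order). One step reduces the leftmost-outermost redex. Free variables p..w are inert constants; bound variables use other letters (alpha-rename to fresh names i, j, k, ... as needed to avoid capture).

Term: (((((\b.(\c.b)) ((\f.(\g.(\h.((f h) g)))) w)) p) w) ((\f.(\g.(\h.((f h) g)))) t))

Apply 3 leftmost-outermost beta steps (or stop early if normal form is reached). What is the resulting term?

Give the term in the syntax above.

Step 0: (((((\b.(\c.b)) ((\f.(\g.(\h.((f h) g)))) w)) p) w) ((\f.(\g.(\h.((f h) g)))) t))
Step 1: ((((\c.((\f.(\g.(\h.((f h) g)))) w)) p) w) ((\f.(\g.(\h.((f h) g)))) t))
Step 2: ((((\f.(\g.(\h.((f h) g)))) w) w) ((\f.(\g.(\h.((f h) g)))) t))
Step 3: (((\g.(\h.((w h) g))) w) ((\f.(\g.(\h.((f h) g)))) t))

Answer: (((\g.(\h.((w h) g))) w) ((\f.(\g.(\h.((f h) g)))) t))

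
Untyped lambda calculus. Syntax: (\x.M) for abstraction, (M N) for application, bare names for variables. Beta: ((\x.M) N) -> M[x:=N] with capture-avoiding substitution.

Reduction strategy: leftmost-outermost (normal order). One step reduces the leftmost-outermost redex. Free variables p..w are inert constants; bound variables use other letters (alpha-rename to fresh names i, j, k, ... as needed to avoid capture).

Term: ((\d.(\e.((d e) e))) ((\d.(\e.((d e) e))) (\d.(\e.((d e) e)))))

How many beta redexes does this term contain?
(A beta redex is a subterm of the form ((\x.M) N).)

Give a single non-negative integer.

Answer: 2

Derivation:
Term: ((\d.(\e.((d e) e))) ((\d.(\e.((d e) e))) (\d.(\e.((d e) e)))))
  Redex: ((\d.(\e.((d e) e))) ((\d.(\e.((d e) e))) (\d.(\e.((d e) e)))))
  Redex: ((\d.(\e.((d e) e))) (\d.(\e.((d e) e))))
Total redexes: 2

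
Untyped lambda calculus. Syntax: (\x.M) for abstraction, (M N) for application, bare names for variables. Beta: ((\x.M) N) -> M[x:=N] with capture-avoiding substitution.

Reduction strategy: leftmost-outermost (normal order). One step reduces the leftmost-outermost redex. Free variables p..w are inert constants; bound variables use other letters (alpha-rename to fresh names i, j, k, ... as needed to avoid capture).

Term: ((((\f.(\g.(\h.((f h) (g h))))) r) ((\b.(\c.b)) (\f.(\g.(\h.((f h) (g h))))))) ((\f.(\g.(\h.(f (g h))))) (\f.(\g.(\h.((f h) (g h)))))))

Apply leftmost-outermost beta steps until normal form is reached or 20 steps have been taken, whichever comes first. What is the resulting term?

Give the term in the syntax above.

Answer: ((r (\g.(\h.(\i.(\j.(((g h) j) (i j))))))) (\f.(\g.(\h.((f h) (g h))))))

Derivation:
Step 0: ((((\f.(\g.(\h.((f h) (g h))))) r) ((\b.(\c.b)) (\f.(\g.(\h.((f h) (g h))))))) ((\f.(\g.(\h.(f (g h))))) (\f.(\g.(\h.((f h) (g h)))))))
Step 1: (((\g.(\h.((r h) (g h)))) ((\b.(\c.b)) (\f.(\g.(\h.((f h) (g h))))))) ((\f.(\g.(\h.(f (g h))))) (\f.(\g.(\h.((f h) (g h)))))))
Step 2: ((\h.((r h) (((\b.(\c.b)) (\f.(\g.(\h.((f h) (g h)))))) h))) ((\f.(\g.(\h.(f (g h))))) (\f.(\g.(\h.((f h) (g h)))))))
Step 3: ((r ((\f.(\g.(\h.(f (g h))))) (\f.(\g.(\h.((f h) (g h))))))) (((\b.(\c.b)) (\f.(\g.(\h.((f h) (g h)))))) ((\f.(\g.(\h.(f (g h))))) (\f.(\g.(\h.((f h) (g h))))))))
Step 4: ((r (\g.(\h.((\f.(\g.(\h.((f h) (g h))))) (g h))))) (((\b.(\c.b)) (\f.(\g.(\h.((f h) (g h)))))) ((\f.(\g.(\h.(f (g h))))) (\f.(\g.(\h.((f h) (g h))))))))
Step 5: ((r (\g.(\h.(\i.(\j.(((g h) j) (i j))))))) (((\b.(\c.b)) (\f.(\g.(\h.((f h) (g h)))))) ((\f.(\g.(\h.(f (g h))))) (\f.(\g.(\h.((f h) (g h))))))))
Step 6: ((r (\g.(\h.(\i.(\j.(((g h) j) (i j))))))) ((\c.(\f.(\g.(\h.((f h) (g h)))))) ((\f.(\g.(\h.(f (g h))))) (\f.(\g.(\h.((f h) (g h))))))))
Step 7: ((r (\g.(\h.(\i.(\j.(((g h) j) (i j))))))) (\f.(\g.(\h.((f h) (g h))))))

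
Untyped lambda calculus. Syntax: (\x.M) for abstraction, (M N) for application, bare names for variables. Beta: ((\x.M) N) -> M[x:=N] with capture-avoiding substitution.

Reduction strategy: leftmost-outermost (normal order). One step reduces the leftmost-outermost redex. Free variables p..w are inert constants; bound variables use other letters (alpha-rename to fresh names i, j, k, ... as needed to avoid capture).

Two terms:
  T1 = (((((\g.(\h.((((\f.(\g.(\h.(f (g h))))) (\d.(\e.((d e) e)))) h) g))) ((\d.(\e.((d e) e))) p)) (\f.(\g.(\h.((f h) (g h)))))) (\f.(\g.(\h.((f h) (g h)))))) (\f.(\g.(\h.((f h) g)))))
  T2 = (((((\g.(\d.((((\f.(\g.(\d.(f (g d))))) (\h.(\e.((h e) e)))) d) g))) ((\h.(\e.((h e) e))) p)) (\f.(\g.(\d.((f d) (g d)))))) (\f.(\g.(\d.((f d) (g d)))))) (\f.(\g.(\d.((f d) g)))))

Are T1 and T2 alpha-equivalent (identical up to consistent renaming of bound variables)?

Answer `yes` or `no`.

Answer: yes

Derivation:
Term 1: (((((\g.(\h.((((\f.(\g.(\h.(f (g h))))) (\d.(\e.((d e) e)))) h) g))) ((\d.(\e.((d e) e))) p)) (\f.(\g.(\h.((f h) (g h)))))) (\f.(\g.(\h.((f h) (g h)))))) (\f.(\g.(\h.((f h) g)))))
Term 2: (((((\g.(\d.((((\f.(\g.(\d.(f (g d))))) (\h.(\e.((h e) e)))) d) g))) ((\h.(\e.((h e) e))) p)) (\f.(\g.(\d.((f d) (g d)))))) (\f.(\g.(\d.((f d) (g d)))))) (\f.(\g.(\d.((f d) g)))))
Alpha-equivalence: compare structure up to binder renaming.
Result: True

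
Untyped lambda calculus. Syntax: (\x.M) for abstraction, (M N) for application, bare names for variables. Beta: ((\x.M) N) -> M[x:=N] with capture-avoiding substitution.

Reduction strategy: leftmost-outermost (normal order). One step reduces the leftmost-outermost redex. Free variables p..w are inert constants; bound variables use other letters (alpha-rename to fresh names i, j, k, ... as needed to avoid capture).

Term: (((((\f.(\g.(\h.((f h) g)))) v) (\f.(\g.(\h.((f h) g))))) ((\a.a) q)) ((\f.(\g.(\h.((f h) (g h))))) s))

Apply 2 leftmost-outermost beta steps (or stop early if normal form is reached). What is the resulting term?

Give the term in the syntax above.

Answer: (((\h.((v h) (\f.(\g.(\h.((f h) g)))))) ((\a.a) q)) ((\f.(\g.(\h.((f h) (g h))))) s))

Derivation:
Step 0: (((((\f.(\g.(\h.((f h) g)))) v) (\f.(\g.(\h.((f h) g))))) ((\a.a) q)) ((\f.(\g.(\h.((f h) (g h))))) s))
Step 1: ((((\g.(\h.((v h) g))) (\f.(\g.(\h.((f h) g))))) ((\a.a) q)) ((\f.(\g.(\h.((f h) (g h))))) s))
Step 2: (((\h.((v h) (\f.(\g.(\h.((f h) g)))))) ((\a.a) q)) ((\f.(\g.(\h.((f h) (g h))))) s))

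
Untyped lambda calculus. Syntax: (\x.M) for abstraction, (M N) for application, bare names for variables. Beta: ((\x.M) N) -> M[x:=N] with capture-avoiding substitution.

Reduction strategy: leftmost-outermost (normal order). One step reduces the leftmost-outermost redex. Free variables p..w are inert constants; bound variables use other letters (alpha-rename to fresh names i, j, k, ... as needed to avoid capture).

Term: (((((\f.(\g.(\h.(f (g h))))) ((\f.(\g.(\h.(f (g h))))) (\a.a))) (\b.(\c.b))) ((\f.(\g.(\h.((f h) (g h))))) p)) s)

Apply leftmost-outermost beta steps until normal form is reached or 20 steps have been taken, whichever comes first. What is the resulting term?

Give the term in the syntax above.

Answer: (\g.(\h.((p h) (g h))))

Derivation:
Step 0: (((((\f.(\g.(\h.(f (g h))))) ((\f.(\g.(\h.(f (g h))))) (\a.a))) (\b.(\c.b))) ((\f.(\g.(\h.((f h) (g h))))) p)) s)
Step 1: ((((\g.(\h.(((\f.(\g.(\h.(f (g h))))) (\a.a)) (g h)))) (\b.(\c.b))) ((\f.(\g.(\h.((f h) (g h))))) p)) s)
Step 2: (((\h.(((\f.(\g.(\h.(f (g h))))) (\a.a)) ((\b.(\c.b)) h))) ((\f.(\g.(\h.((f h) (g h))))) p)) s)
Step 3: ((((\f.(\g.(\h.(f (g h))))) (\a.a)) ((\b.(\c.b)) ((\f.(\g.(\h.((f h) (g h))))) p))) s)
Step 4: (((\g.(\h.((\a.a) (g h)))) ((\b.(\c.b)) ((\f.(\g.(\h.((f h) (g h))))) p))) s)
Step 5: ((\h.((\a.a) (((\b.(\c.b)) ((\f.(\g.(\h.((f h) (g h))))) p)) h))) s)
Step 6: ((\a.a) (((\b.(\c.b)) ((\f.(\g.(\h.((f h) (g h))))) p)) s))
Step 7: (((\b.(\c.b)) ((\f.(\g.(\h.((f h) (g h))))) p)) s)
Step 8: ((\c.((\f.(\g.(\h.((f h) (g h))))) p)) s)
Step 9: ((\f.(\g.(\h.((f h) (g h))))) p)
Step 10: (\g.(\h.((p h) (g h))))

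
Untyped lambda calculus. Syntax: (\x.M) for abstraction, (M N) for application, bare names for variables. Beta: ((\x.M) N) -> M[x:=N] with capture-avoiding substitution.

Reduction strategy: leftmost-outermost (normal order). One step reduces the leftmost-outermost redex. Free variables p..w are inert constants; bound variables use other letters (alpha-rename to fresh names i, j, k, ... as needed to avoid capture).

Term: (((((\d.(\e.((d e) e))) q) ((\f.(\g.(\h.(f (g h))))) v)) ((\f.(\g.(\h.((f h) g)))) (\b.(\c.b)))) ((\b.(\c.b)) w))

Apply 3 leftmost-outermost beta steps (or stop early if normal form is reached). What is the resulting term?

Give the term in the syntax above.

Answer: ((((q (\g.(\h.(v (g h))))) ((\f.(\g.(\h.(f (g h))))) v)) ((\f.(\g.(\h.((f h) g)))) (\b.(\c.b)))) ((\b.(\c.b)) w))

Derivation:
Step 0: (((((\d.(\e.((d e) e))) q) ((\f.(\g.(\h.(f (g h))))) v)) ((\f.(\g.(\h.((f h) g)))) (\b.(\c.b)))) ((\b.(\c.b)) w))
Step 1: ((((\e.((q e) e)) ((\f.(\g.(\h.(f (g h))))) v)) ((\f.(\g.(\h.((f h) g)))) (\b.(\c.b)))) ((\b.(\c.b)) w))
Step 2: ((((q ((\f.(\g.(\h.(f (g h))))) v)) ((\f.(\g.(\h.(f (g h))))) v)) ((\f.(\g.(\h.((f h) g)))) (\b.(\c.b)))) ((\b.(\c.b)) w))
Step 3: ((((q (\g.(\h.(v (g h))))) ((\f.(\g.(\h.(f (g h))))) v)) ((\f.(\g.(\h.((f h) g)))) (\b.(\c.b)))) ((\b.(\c.b)) w))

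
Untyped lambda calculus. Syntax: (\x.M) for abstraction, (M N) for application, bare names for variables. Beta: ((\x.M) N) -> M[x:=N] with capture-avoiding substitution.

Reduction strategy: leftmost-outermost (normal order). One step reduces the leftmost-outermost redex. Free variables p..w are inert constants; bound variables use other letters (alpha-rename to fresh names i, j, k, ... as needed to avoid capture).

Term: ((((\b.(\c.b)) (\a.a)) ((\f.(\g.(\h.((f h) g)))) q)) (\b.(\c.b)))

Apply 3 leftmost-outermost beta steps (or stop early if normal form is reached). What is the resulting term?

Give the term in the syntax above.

Answer: (\b.(\c.b))

Derivation:
Step 0: ((((\b.(\c.b)) (\a.a)) ((\f.(\g.(\h.((f h) g)))) q)) (\b.(\c.b)))
Step 1: (((\c.(\a.a)) ((\f.(\g.(\h.((f h) g)))) q)) (\b.(\c.b)))
Step 2: ((\a.a) (\b.(\c.b)))
Step 3: (\b.(\c.b))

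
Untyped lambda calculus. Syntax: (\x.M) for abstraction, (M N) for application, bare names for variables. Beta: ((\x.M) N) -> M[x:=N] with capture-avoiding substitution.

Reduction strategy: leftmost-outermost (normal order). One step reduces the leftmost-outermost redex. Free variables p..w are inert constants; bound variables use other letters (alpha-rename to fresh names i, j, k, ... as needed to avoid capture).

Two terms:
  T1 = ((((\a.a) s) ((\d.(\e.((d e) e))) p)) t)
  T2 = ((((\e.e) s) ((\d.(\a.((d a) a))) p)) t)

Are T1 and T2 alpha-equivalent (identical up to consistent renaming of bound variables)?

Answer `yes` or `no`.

Answer: yes

Derivation:
Term 1: ((((\a.a) s) ((\d.(\e.((d e) e))) p)) t)
Term 2: ((((\e.e) s) ((\d.(\a.((d a) a))) p)) t)
Alpha-equivalence: compare structure up to binder renaming.
Result: True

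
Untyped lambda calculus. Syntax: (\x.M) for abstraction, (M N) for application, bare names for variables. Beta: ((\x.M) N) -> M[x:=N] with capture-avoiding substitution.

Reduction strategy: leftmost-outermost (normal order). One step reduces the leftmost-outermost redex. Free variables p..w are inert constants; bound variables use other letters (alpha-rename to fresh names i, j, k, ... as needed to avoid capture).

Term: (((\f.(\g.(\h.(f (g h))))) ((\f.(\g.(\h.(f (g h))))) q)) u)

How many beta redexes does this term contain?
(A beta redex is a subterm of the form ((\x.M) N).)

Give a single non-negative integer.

Term: (((\f.(\g.(\h.(f (g h))))) ((\f.(\g.(\h.(f (g h))))) q)) u)
  Redex: ((\f.(\g.(\h.(f (g h))))) ((\f.(\g.(\h.(f (g h))))) q))
  Redex: ((\f.(\g.(\h.(f (g h))))) q)
Total redexes: 2

Answer: 2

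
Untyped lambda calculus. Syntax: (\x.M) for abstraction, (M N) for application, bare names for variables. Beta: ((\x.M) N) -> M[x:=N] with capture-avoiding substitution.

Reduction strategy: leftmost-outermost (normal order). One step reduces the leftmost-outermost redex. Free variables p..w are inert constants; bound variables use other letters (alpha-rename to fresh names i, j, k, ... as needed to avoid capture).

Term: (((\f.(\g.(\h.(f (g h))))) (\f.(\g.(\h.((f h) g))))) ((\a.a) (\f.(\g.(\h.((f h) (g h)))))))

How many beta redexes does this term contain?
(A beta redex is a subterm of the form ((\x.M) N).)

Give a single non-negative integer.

Term: (((\f.(\g.(\h.(f (g h))))) (\f.(\g.(\h.((f h) g))))) ((\a.a) (\f.(\g.(\h.((f h) (g h)))))))
  Redex: ((\f.(\g.(\h.(f (g h))))) (\f.(\g.(\h.((f h) g)))))
  Redex: ((\a.a) (\f.(\g.(\h.((f h) (g h))))))
Total redexes: 2

Answer: 2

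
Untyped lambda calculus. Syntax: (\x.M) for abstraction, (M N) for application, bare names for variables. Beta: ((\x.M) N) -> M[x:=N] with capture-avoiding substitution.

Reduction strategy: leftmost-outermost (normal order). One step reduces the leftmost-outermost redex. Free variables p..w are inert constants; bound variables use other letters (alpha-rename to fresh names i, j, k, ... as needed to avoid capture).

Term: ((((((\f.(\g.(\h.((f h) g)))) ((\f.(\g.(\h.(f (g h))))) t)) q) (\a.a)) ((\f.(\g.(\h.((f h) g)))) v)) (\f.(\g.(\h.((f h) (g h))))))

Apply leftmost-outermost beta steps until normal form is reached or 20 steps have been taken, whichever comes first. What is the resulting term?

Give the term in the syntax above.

Step 0: ((((((\f.(\g.(\h.((f h) g)))) ((\f.(\g.(\h.(f (g h))))) t)) q) (\a.a)) ((\f.(\g.(\h.((f h) g)))) v)) (\f.(\g.(\h.((f h) (g h))))))
Step 1: (((((\g.(\h.((((\f.(\g.(\h.(f (g h))))) t) h) g))) q) (\a.a)) ((\f.(\g.(\h.((f h) g)))) v)) (\f.(\g.(\h.((f h) (g h))))))
Step 2: ((((\h.((((\f.(\g.(\h.(f (g h))))) t) h) q)) (\a.a)) ((\f.(\g.(\h.((f h) g)))) v)) (\f.(\g.(\h.((f h) (g h))))))
Step 3: ((((((\f.(\g.(\h.(f (g h))))) t) (\a.a)) q) ((\f.(\g.(\h.((f h) g)))) v)) (\f.(\g.(\h.((f h) (g h))))))
Step 4: (((((\g.(\h.(t (g h)))) (\a.a)) q) ((\f.(\g.(\h.((f h) g)))) v)) (\f.(\g.(\h.((f h) (g h))))))
Step 5: ((((\h.(t ((\a.a) h))) q) ((\f.(\g.(\h.((f h) g)))) v)) (\f.(\g.(\h.((f h) (g h))))))
Step 6: (((t ((\a.a) q)) ((\f.(\g.(\h.((f h) g)))) v)) (\f.(\g.(\h.((f h) (g h))))))
Step 7: (((t q) ((\f.(\g.(\h.((f h) g)))) v)) (\f.(\g.(\h.((f h) (g h))))))
Step 8: (((t q) (\g.(\h.((v h) g)))) (\f.(\g.(\h.((f h) (g h))))))

Answer: (((t q) (\g.(\h.((v h) g)))) (\f.(\g.(\h.((f h) (g h))))))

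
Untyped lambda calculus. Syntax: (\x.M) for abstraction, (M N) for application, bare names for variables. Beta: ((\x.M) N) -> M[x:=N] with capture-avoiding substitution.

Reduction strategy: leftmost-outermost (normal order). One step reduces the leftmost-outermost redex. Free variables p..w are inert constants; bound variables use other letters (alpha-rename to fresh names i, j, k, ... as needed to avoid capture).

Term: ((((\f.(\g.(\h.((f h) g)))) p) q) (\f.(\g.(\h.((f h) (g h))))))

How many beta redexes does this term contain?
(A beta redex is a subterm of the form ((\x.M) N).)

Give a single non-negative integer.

Answer: 1

Derivation:
Term: ((((\f.(\g.(\h.((f h) g)))) p) q) (\f.(\g.(\h.((f h) (g h))))))
  Redex: ((\f.(\g.(\h.((f h) g)))) p)
Total redexes: 1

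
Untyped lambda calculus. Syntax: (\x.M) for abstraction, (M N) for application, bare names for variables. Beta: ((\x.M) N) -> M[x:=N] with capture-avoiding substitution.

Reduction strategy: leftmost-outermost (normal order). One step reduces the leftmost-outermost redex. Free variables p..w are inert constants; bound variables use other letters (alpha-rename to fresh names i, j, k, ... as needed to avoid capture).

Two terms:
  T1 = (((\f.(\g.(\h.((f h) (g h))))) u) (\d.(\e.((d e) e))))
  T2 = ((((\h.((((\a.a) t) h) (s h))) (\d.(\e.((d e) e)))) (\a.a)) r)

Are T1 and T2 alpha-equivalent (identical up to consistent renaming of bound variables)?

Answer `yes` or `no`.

Answer: no

Derivation:
Term 1: (((\f.(\g.(\h.((f h) (g h))))) u) (\d.(\e.((d e) e))))
Term 2: ((((\h.((((\a.a) t) h) (s h))) (\d.(\e.((d e) e)))) (\a.a)) r)
Alpha-equivalence: compare structure up to binder renaming.
Result: False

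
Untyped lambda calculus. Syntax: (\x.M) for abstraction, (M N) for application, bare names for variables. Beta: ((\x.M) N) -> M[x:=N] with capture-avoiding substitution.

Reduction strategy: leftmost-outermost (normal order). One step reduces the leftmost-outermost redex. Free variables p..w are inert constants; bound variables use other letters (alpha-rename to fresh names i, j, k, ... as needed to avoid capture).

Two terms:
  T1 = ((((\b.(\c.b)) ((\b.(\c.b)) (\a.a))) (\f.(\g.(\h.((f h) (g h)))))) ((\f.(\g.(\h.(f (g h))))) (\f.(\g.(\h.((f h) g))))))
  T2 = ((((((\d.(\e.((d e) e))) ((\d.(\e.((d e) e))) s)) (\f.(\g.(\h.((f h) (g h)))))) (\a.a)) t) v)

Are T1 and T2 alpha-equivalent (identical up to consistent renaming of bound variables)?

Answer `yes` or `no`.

Term 1: ((((\b.(\c.b)) ((\b.(\c.b)) (\a.a))) (\f.(\g.(\h.((f h) (g h)))))) ((\f.(\g.(\h.(f (g h))))) (\f.(\g.(\h.((f h) g))))))
Term 2: ((((((\d.(\e.((d e) e))) ((\d.(\e.((d e) e))) s)) (\f.(\g.(\h.((f h) (g h)))))) (\a.a)) t) v)
Alpha-equivalence: compare structure up to binder renaming.
Result: False

Answer: no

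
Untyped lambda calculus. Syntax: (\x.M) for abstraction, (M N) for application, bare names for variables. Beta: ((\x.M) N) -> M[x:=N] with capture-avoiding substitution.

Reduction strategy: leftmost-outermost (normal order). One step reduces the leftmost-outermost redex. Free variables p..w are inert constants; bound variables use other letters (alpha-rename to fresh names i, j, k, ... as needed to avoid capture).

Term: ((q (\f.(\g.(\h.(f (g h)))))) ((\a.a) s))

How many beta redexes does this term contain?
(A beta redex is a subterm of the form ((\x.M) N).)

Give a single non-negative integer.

Answer: 1

Derivation:
Term: ((q (\f.(\g.(\h.(f (g h)))))) ((\a.a) s))
  Redex: ((\a.a) s)
Total redexes: 1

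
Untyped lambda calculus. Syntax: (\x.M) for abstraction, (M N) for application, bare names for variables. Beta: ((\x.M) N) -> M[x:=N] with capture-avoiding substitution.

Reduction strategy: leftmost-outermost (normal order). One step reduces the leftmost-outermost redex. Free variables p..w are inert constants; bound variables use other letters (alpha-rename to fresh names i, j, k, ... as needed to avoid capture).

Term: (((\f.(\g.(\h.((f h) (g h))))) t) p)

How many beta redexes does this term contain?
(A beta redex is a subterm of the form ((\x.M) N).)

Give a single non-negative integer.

Term: (((\f.(\g.(\h.((f h) (g h))))) t) p)
  Redex: ((\f.(\g.(\h.((f h) (g h))))) t)
Total redexes: 1

Answer: 1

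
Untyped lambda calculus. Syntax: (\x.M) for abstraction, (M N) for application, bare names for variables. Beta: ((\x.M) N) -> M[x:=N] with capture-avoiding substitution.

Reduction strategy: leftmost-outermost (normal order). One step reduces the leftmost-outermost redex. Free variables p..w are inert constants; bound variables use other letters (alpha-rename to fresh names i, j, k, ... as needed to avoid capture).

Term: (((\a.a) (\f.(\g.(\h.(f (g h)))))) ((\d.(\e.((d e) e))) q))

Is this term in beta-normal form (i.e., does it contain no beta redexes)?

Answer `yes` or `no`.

Answer: no

Derivation:
Term: (((\a.a) (\f.(\g.(\h.(f (g h)))))) ((\d.(\e.((d e) e))) q))
Found 2 beta redex(es).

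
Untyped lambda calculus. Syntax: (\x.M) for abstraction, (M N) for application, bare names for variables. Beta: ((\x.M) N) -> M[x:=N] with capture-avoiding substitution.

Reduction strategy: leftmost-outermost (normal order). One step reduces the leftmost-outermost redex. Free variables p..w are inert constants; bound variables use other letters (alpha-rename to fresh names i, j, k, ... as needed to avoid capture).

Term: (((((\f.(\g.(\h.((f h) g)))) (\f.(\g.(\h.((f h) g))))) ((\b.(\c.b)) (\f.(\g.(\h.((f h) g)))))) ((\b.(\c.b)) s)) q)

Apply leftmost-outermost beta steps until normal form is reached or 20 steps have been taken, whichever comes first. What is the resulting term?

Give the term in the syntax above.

Answer: (s (\c.(\f.(\g.(\h.((f h) g))))))

Derivation:
Step 0: (((((\f.(\g.(\h.((f h) g)))) (\f.(\g.(\h.((f h) g))))) ((\b.(\c.b)) (\f.(\g.(\h.((f h) g)))))) ((\b.(\c.b)) s)) q)
Step 1: ((((\g.(\h.(((\f.(\g.(\h.((f h) g)))) h) g))) ((\b.(\c.b)) (\f.(\g.(\h.((f h) g)))))) ((\b.(\c.b)) s)) q)
Step 2: (((\h.(((\f.(\g.(\h.((f h) g)))) h) ((\b.(\c.b)) (\f.(\g.(\h.((f h) g))))))) ((\b.(\c.b)) s)) q)
Step 3: ((((\f.(\g.(\h.((f h) g)))) ((\b.(\c.b)) s)) ((\b.(\c.b)) (\f.(\g.(\h.((f h) g)))))) q)
Step 4: (((\g.(\h.((((\b.(\c.b)) s) h) g))) ((\b.(\c.b)) (\f.(\g.(\h.((f h) g)))))) q)
Step 5: ((\h.((((\b.(\c.b)) s) h) ((\b.(\c.b)) (\f.(\g.(\h.((f h) g))))))) q)
Step 6: ((((\b.(\c.b)) s) q) ((\b.(\c.b)) (\f.(\g.(\h.((f h) g))))))
Step 7: (((\c.s) q) ((\b.(\c.b)) (\f.(\g.(\h.((f h) g))))))
Step 8: (s ((\b.(\c.b)) (\f.(\g.(\h.((f h) g))))))
Step 9: (s (\c.(\f.(\g.(\h.((f h) g))))))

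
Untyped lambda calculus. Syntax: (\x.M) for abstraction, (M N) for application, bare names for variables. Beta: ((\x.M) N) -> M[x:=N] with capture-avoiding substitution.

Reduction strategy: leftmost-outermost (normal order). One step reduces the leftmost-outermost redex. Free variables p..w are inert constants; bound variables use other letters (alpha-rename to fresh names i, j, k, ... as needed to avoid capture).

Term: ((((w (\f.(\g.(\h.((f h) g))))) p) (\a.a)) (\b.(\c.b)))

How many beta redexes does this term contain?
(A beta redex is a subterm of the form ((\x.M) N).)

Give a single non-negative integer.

Answer: 0

Derivation:
Term: ((((w (\f.(\g.(\h.((f h) g))))) p) (\a.a)) (\b.(\c.b)))
  (no redexes)
Total redexes: 0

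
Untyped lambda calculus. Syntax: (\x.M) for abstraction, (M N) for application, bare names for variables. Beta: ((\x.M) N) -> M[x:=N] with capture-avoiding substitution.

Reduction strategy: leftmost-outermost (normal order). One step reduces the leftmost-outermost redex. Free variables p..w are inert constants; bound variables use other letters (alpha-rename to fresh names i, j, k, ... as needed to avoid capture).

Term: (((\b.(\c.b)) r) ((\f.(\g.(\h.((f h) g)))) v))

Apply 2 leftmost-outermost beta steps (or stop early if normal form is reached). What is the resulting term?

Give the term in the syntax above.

Step 0: (((\b.(\c.b)) r) ((\f.(\g.(\h.((f h) g)))) v))
Step 1: ((\c.r) ((\f.(\g.(\h.((f h) g)))) v))
Step 2: r

Answer: r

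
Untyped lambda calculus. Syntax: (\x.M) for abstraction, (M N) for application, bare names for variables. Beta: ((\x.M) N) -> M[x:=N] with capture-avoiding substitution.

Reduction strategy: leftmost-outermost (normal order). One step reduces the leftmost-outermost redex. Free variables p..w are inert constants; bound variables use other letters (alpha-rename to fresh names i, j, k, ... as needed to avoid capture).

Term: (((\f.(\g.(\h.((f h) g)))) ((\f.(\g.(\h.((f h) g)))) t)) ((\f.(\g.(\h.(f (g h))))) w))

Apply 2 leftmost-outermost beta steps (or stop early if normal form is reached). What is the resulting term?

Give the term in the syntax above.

Answer: (\h.((((\f.(\g.(\h.((f h) g)))) t) h) ((\f.(\g.(\h.(f (g h))))) w)))

Derivation:
Step 0: (((\f.(\g.(\h.((f h) g)))) ((\f.(\g.(\h.((f h) g)))) t)) ((\f.(\g.(\h.(f (g h))))) w))
Step 1: ((\g.(\h.((((\f.(\g.(\h.((f h) g)))) t) h) g))) ((\f.(\g.(\h.(f (g h))))) w))
Step 2: (\h.((((\f.(\g.(\h.((f h) g)))) t) h) ((\f.(\g.(\h.(f (g h))))) w)))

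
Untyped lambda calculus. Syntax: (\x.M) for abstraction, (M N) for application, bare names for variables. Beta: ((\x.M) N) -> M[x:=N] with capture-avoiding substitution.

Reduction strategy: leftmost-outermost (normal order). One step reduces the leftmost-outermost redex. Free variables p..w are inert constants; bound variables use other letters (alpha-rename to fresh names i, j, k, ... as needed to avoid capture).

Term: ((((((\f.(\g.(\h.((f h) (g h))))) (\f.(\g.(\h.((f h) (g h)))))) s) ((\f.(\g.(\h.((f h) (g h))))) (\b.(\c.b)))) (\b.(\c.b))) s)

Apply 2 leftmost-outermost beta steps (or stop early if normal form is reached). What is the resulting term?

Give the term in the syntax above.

Answer: ((((\h.(((\f.(\g.(\h.((f h) (g h))))) h) (s h))) ((\f.(\g.(\h.((f h) (g h))))) (\b.(\c.b)))) (\b.(\c.b))) s)

Derivation:
Step 0: ((((((\f.(\g.(\h.((f h) (g h))))) (\f.(\g.(\h.((f h) (g h)))))) s) ((\f.(\g.(\h.((f h) (g h))))) (\b.(\c.b)))) (\b.(\c.b))) s)
Step 1: (((((\g.(\h.(((\f.(\g.(\h.((f h) (g h))))) h) (g h)))) s) ((\f.(\g.(\h.((f h) (g h))))) (\b.(\c.b)))) (\b.(\c.b))) s)
Step 2: ((((\h.(((\f.(\g.(\h.((f h) (g h))))) h) (s h))) ((\f.(\g.(\h.((f h) (g h))))) (\b.(\c.b)))) (\b.(\c.b))) s)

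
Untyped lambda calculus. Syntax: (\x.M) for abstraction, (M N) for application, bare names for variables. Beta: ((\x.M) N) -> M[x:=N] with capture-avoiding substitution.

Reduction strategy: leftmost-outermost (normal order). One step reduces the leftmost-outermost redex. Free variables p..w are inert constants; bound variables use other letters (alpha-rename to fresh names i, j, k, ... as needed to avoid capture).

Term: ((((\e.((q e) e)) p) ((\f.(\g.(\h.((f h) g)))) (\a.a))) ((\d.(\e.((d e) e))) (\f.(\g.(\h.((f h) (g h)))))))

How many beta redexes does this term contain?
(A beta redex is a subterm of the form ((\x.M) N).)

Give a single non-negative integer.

Answer: 3

Derivation:
Term: ((((\e.((q e) e)) p) ((\f.(\g.(\h.((f h) g)))) (\a.a))) ((\d.(\e.((d e) e))) (\f.(\g.(\h.((f h) (g h)))))))
  Redex: ((\e.((q e) e)) p)
  Redex: ((\f.(\g.(\h.((f h) g)))) (\a.a))
  Redex: ((\d.(\e.((d e) e))) (\f.(\g.(\h.((f h) (g h))))))
Total redexes: 3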